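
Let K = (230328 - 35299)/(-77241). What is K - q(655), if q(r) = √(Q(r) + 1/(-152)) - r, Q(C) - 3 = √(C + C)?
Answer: 50397826/77241 - √(17290 + 5776*√1310)/76 ≈ 646.21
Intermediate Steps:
K = -195029/77241 (K = 195029*(-1/77241) = -195029/77241 ≈ -2.5249)
Q(C) = 3 + √2*√C (Q(C) = 3 + √(C + C) = 3 + √(2*C) = 3 + √2*√C)
q(r) = √(455/152 + √2*√r) - r (q(r) = √((3 + √2*√r) + 1/(-152)) - r = √((3 + √2*√r) - 1/152) - r = √(455/152 + √2*√r) - r)
K - q(655) = -195029/77241 - (-1*655 + √(17290 + 5776*√2*√655)/76) = -195029/77241 - (-655 + √(17290 + 5776*√1310)/76) = -195029/77241 + (655 - √(17290 + 5776*√1310)/76) = 50397826/77241 - √(17290 + 5776*√1310)/76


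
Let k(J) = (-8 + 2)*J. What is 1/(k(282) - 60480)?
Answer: -1/62172 ≈ -1.6084e-5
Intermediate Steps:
k(J) = -6*J
1/(k(282) - 60480) = 1/(-6*282 - 60480) = 1/(-1692 - 60480) = 1/(-62172) = -1/62172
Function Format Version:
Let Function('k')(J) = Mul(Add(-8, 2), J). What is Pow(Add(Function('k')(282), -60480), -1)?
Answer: Rational(-1, 62172) ≈ -1.6084e-5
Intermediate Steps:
Function('k')(J) = Mul(-6, J)
Pow(Add(Function('k')(282), -60480), -1) = Pow(Add(Mul(-6, 282), -60480), -1) = Pow(Add(-1692, -60480), -1) = Pow(-62172, -1) = Rational(-1, 62172)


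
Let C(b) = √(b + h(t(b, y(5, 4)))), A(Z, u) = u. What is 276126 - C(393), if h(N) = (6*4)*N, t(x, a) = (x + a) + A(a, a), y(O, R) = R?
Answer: 276126 - 3*√1113 ≈ 2.7603e+5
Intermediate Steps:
t(x, a) = x + 2*a (t(x, a) = (x + a) + a = (a + x) + a = x + 2*a)
h(N) = 24*N
C(b) = √(192 + 25*b) (C(b) = √(b + 24*(b + 2*4)) = √(b + 24*(b + 8)) = √(b + 24*(8 + b)) = √(b + (192 + 24*b)) = √(192 + 25*b))
276126 - C(393) = 276126 - √(192 + 25*393) = 276126 - √(192 + 9825) = 276126 - √10017 = 276126 - 3*√1113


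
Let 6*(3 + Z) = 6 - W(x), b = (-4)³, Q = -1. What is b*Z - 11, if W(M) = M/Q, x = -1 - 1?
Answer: 415/3 ≈ 138.33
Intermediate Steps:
x = -2
b = -64
W(M) = -M (W(M) = M/(-1) = M*(-1) = -M)
Z = -7/3 (Z = -3 + (6 - (-1)*(-2))/6 = -3 + (6 - 1*2)/6 = -3 + (6 - 2)/6 = -3 + (⅙)*4 = -3 + ⅔ = -7/3 ≈ -2.3333)
b*Z - 11 = -64*(-7/3) - 11 = 448/3 - 11 = 415/3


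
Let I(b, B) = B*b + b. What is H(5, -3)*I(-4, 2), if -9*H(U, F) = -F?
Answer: 4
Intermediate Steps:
H(U, F) = F/9 (H(U, F) = -(-1)*F/9 = F/9)
I(b, B) = b + B*b
H(5, -3)*I(-4, 2) = ((1/9)*(-3))*(-4*(1 + 2)) = -(-4)*3/3 = -1/3*(-12) = 4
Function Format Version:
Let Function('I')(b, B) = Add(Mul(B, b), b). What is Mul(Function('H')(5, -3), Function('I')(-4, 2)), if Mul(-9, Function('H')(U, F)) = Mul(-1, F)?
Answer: 4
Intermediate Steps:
Function('H')(U, F) = Mul(Rational(1, 9), F) (Function('H')(U, F) = Mul(Rational(-1, 9), Mul(-1, F)) = Mul(Rational(1, 9), F))
Function('I')(b, B) = Add(b, Mul(B, b))
Mul(Function('H')(5, -3), Function('I')(-4, 2)) = Mul(Mul(Rational(1, 9), -3), Mul(-4, Add(1, 2))) = Mul(Rational(-1, 3), Mul(-4, 3)) = Mul(Rational(-1, 3), -12) = 4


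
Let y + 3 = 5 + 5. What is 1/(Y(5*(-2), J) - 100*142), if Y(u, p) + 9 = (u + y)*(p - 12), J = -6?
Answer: -1/14155 ≈ -7.0646e-5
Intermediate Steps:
y = 7 (y = -3 + (5 + 5) = -3 + 10 = 7)
Y(u, p) = -9 + (-12 + p)*(7 + u) (Y(u, p) = -9 + (u + 7)*(p - 12) = -9 + (7 + u)*(-12 + p) = -9 + (-12 + p)*(7 + u))
1/(Y(5*(-2), J) - 100*142) = 1/((-93 - 60*(-2) + 7*(-6) - 30*(-2)) - 100*142) = 1/((-93 - 12*(-10) - 42 - 6*(-10)) - 14200) = 1/((-93 + 120 - 42 + 60) - 14200) = 1/(45 - 14200) = 1/(-14155) = -1/14155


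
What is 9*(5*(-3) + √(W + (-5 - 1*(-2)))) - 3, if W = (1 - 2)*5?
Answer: -138 + 18*I*√2 ≈ -138.0 + 25.456*I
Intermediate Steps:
W = -5 (W = -1*5 = -5)
9*(5*(-3) + √(W + (-5 - 1*(-2)))) - 3 = 9*(5*(-3) + √(-5 + (-5 - 1*(-2)))) - 3 = 9*(-15 + √(-5 + (-5 + 2))) - 3 = 9*(-15 + √(-5 - 3)) - 3 = 9*(-15 + √(-8)) - 3 = 9*(-15 + 2*I*√2) - 3 = (-135 + 18*I*√2) - 3 = -138 + 18*I*√2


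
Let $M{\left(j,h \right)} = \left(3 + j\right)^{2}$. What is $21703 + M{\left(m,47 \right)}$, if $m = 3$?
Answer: $21739$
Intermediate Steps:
$21703 + M{\left(m,47 \right)} = 21703 + \left(3 + 3\right)^{2} = 21703 + 6^{2} = 21703 + 36 = 21739$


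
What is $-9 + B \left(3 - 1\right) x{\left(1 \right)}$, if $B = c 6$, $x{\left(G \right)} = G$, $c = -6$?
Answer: $-81$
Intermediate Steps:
$B = -36$ ($B = \left(-6\right) 6 = -36$)
$-9 + B \left(3 - 1\right) x{\left(1 \right)} = -9 - 36 \left(3 - 1\right) 1 = -9 - 36 \cdot 2 \cdot 1 = -9 - 72 = -81$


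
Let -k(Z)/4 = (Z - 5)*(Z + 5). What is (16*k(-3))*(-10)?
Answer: -10240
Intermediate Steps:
k(Z) = -4*(-5 + Z)*(5 + Z) (k(Z) = -4*(Z - 5)*(Z + 5) = -4*(-5 + Z)*(5 + Z))
(16*k(-3))*(-10) = (16*(100 - 4*(-3)²))*(-10) = (16*(100 - 4*9))*(-10) = (16*(100 - 36))*(-10) = (16*64)*(-10) = 1024*(-10) = -10240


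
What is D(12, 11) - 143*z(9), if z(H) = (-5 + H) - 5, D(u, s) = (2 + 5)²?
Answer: 192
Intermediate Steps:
D(u, s) = 49 (D(u, s) = 7² = 49)
z(H) = -10 + H
D(12, 11) - 143*z(9) = 49 - 143*(-10 + 9) = 49 - 143*(-1) = 49 + 143 = 192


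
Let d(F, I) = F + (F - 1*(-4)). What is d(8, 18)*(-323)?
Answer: -6460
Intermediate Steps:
d(F, I) = 4 + 2*F (d(F, I) = F + (F + 4) = F + (4 + F) = 4 + 2*F)
d(8, 18)*(-323) = (4 + 2*8)*(-323) = (4 + 16)*(-323) = 20*(-323) = -6460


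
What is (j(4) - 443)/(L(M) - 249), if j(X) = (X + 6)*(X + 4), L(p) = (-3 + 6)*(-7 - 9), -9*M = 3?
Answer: 11/9 ≈ 1.2222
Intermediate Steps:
M = -⅓ (M = -⅑*3 = -⅓ ≈ -0.33333)
L(p) = -48 (L(p) = 3*(-16) = -48)
j(X) = (4 + X)*(6 + X) (j(X) = (6 + X)*(4 + X) = (4 + X)*(6 + X))
(j(4) - 443)/(L(M) - 249) = ((24 + 4² + 10*4) - 443)/(-48 - 249) = ((24 + 16 + 40) - 443)/(-297) = (80 - 443)*(-1/297) = -363*(-1/297) = 11/9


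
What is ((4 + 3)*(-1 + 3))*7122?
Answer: 99708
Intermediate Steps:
((4 + 3)*(-1 + 3))*7122 = (7*2)*7122 = 14*7122 = 99708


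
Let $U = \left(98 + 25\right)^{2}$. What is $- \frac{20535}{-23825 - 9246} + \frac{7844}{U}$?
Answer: $\frac{570082939}{500331159} \approx 1.1394$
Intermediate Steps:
$U = 15129$ ($U = 123^{2} = 15129$)
$- \frac{20535}{-23825 - 9246} + \frac{7844}{U} = - \frac{20535}{-23825 - 9246} + \frac{7844}{15129} = - \frac{20535}{-33071} + 7844 \cdot \frac{1}{15129} = \left(-20535\right) \left(- \frac{1}{33071}\right) + \frac{7844}{15129} = \frac{20535}{33071} + \frac{7844}{15129} = \frac{570082939}{500331159}$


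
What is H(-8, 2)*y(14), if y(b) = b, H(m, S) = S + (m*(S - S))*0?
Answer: 28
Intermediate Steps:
H(m, S) = S (H(m, S) = S + (m*0)*0 = S + 0*0 = S + 0 = S)
H(-8, 2)*y(14) = 2*14 = 28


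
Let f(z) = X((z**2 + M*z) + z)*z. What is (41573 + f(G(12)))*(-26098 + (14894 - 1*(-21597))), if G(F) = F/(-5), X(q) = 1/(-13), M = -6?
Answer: 28084557001/65 ≈ 4.3207e+8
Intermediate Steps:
X(q) = -1/13
G(F) = -F/5 (G(F) = F*(-1/5) = -F/5)
f(z) = -z/13
(41573 + f(G(12)))*(-26098 + (14894 - 1*(-21597))) = (41573 - (-1)*12/65)*(-26098 + (14894 - 1*(-21597))) = (41573 - 1/13*(-12/5))*(-26098 + (14894 + 21597)) = (41573 + 12/65)*(-26098 + 36491) = (2702257/65)*10393 = 28084557001/65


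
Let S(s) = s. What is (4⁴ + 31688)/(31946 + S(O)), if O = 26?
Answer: 7986/7993 ≈ 0.99912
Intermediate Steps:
(4⁴ + 31688)/(31946 + S(O)) = (4⁴ + 31688)/(31946 + 26) = (256 + 31688)/31972 = 31944*(1/31972) = 7986/7993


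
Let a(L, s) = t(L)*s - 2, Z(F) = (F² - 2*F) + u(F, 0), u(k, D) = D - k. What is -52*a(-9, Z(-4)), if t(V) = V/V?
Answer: -1352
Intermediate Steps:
t(V) = 1
Z(F) = F² - 3*F (Z(F) = (F² - 2*F) + (0 - F) = (F² - 2*F) - F = F² - 3*F)
a(L, s) = -2 + s (a(L, s) = 1*s - 2 = s - 2 = -2 + s)
-52*a(-9, Z(-4)) = -52*(-2 - 4*(-3 - 4)) = -52*(-2 - 4*(-7)) = -52*(-2 + 28) = -52*26 = -1352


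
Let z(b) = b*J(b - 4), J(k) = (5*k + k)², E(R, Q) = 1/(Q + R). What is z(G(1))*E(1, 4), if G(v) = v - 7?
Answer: -4320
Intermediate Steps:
G(v) = -7 + v
J(k) = 36*k² (J(k) = (6*k)² = 36*k²)
z(b) = 36*b*(-4 + b)² (z(b) = b*(36*(b - 4)²) = b*(36*(-4 + b)²) = 36*b*(-4 + b)²)
z(G(1))*E(1, 4) = (36*(-7 + 1)*(-4 + (-7 + 1))²)/(4 + 1) = (36*(-6)*(-4 - 6)²)/5 = (36*(-6)*(-10)²)*(⅕) = (36*(-6)*100)*(⅕) = -21600*⅕ = -4320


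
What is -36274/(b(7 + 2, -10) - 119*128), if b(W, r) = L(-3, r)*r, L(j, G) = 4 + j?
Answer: 18137/7621 ≈ 2.3799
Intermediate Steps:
b(W, r) = r (b(W, r) = (4 - 3)*r = 1*r = r)
-36274/(b(7 + 2, -10) - 119*128) = -36274/(-10 - 119*128) = -36274/(-10 - 15232) = -36274/(-15242) = -36274*(-1/15242) = 18137/7621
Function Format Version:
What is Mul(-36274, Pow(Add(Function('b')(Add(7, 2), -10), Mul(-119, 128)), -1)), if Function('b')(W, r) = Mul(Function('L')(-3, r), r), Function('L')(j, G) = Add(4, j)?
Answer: Rational(18137, 7621) ≈ 2.3799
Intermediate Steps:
Function('b')(W, r) = r (Function('b')(W, r) = Mul(Add(4, -3), r) = Mul(1, r) = r)
Mul(-36274, Pow(Add(Function('b')(Add(7, 2), -10), Mul(-119, 128)), -1)) = Mul(-36274, Pow(Add(-10, Mul(-119, 128)), -1)) = Mul(-36274, Pow(Add(-10, -15232), -1)) = Mul(-36274, Pow(-15242, -1)) = Mul(-36274, Rational(-1, 15242)) = Rational(18137, 7621)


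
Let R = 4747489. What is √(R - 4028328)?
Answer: √719161 ≈ 848.03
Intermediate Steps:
√(R - 4028328) = √(4747489 - 4028328) = √719161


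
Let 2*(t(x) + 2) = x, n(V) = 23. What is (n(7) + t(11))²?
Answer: 2809/4 ≈ 702.25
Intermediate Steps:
t(x) = -2 + x/2
(n(7) + t(11))² = (23 + (-2 + (½)*11))² = (23 + (-2 + 11/2))² = (23 + 7/2)² = (53/2)² = 2809/4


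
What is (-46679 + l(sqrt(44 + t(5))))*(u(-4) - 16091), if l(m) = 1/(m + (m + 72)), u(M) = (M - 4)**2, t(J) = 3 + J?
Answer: 465333190883/622 + 16027*sqrt(13)/1244 ≈ 7.4812e+8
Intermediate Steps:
u(M) = (-4 + M)**2
l(m) = 1/(72 + 2*m) (l(m) = 1/(m + (72 + m)) = 1/(72 + 2*m))
(-46679 + l(sqrt(44 + t(5))))*(u(-4) - 16091) = (-46679 + 1/(2*(36 + sqrt(44 + (3 + 5)))))*((-4 - 4)**2 - 16091) = (-46679 + 1/(2*(36 + sqrt(44 + 8))))*((-8)**2 - 16091) = (-46679 + 1/(2*(36 + sqrt(52))))*(64 - 16091) = (-46679 + 1/(2*(36 + 2*sqrt(13))))*(-16027) = 748124333 - 16027/(2*(36 + 2*sqrt(13)))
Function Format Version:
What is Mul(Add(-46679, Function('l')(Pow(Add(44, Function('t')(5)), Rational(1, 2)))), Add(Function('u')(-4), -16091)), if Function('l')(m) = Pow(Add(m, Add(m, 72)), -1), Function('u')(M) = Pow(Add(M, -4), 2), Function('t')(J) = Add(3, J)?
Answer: Add(Rational(465333190883, 622), Mul(Rational(16027, 1244), Pow(13, Rational(1, 2)))) ≈ 7.4812e+8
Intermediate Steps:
Function('u')(M) = Pow(Add(-4, M), 2)
Function('l')(m) = Pow(Add(72, Mul(2, m)), -1) (Function('l')(m) = Pow(Add(m, Add(72, m)), -1) = Pow(Add(72, Mul(2, m)), -1))
Mul(Add(-46679, Function('l')(Pow(Add(44, Function('t')(5)), Rational(1, 2)))), Add(Function('u')(-4), -16091)) = Mul(Add(-46679, Mul(Rational(1, 2), Pow(Add(36, Pow(Add(44, Add(3, 5)), Rational(1, 2))), -1))), Add(Pow(Add(-4, -4), 2), -16091)) = Mul(Add(-46679, Mul(Rational(1, 2), Pow(Add(36, Pow(Add(44, 8), Rational(1, 2))), -1))), Add(Pow(-8, 2), -16091)) = Mul(Add(-46679, Mul(Rational(1, 2), Pow(Add(36, Pow(52, Rational(1, 2))), -1))), Add(64, -16091)) = Mul(Add(-46679, Mul(Rational(1, 2), Pow(Add(36, Mul(2, Pow(13, Rational(1, 2)))), -1))), -16027) = Add(748124333, Mul(Rational(-16027, 2), Pow(Add(36, Mul(2, Pow(13, Rational(1, 2)))), -1)))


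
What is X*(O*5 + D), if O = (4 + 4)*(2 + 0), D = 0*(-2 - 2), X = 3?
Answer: 240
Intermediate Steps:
D = 0 (D = 0*(-4) = 0)
O = 16 (O = 8*2 = 16)
X*(O*5 + D) = 3*(16*5 + 0) = 3*(80 + 0) = 3*80 = 240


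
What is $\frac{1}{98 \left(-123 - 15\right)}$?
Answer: $- \frac{1}{13524} \approx -7.3943 \cdot 10^{-5}$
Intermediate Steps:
$\frac{1}{98 \left(-123 - 15\right)} = \frac{1}{98 \left(-138\right)} = \frac{1}{-13524} = - \frac{1}{13524}$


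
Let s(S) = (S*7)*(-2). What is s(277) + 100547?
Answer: 96669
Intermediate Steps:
s(S) = -14*S (s(S) = (7*S)*(-2) = -14*S)
s(277) + 100547 = -14*277 + 100547 = -3878 + 100547 = 96669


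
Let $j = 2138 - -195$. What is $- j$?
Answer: $-2333$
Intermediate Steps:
$j = 2333$ ($j = 2138 + 195 = 2333$)
$- j = \left(-1\right) 2333 = -2333$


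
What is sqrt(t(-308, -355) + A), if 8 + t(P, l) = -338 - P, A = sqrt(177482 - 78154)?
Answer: sqrt(-38 + 32*sqrt(97)) ≈ 16.648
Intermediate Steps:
A = 32*sqrt(97) (A = sqrt(99328) = 32*sqrt(97) ≈ 315.16)
t(P, l) = -346 - P (t(P, l) = -8 + (-338 - P) = -346 - P)
sqrt(t(-308, -355) + A) = sqrt((-346 - 1*(-308)) + 32*sqrt(97)) = sqrt((-346 + 308) + 32*sqrt(97)) = sqrt(-38 + 32*sqrt(97))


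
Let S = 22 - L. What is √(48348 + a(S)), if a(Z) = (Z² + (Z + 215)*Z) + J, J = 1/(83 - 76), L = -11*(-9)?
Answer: √2138906/7 ≈ 208.93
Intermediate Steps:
L = 99
S = -77 (S = 22 - 1*99 = 22 - 99 = -77)
J = ⅐ (J = 1/7 = ⅐ ≈ 0.14286)
a(Z) = ⅐ + Z² + Z*(215 + Z) (a(Z) = (Z² + (Z + 215)*Z) + ⅐ = (Z² + (215 + Z)*Z) + ⅐ = (Z² + Z*(215 + Z)) + ⅐ = ⅐ + Z² + Z*(215 + Z))
√(48348 + a(S)) = √(48348 + (⅐ + 2*(-77)² + 215*(-77))) = √(48348 + (⅐ + 2*5929 - 16555)) = √(48348 + (⅐ + 11858 - 16555)) = √(48348 - 32878/7) = √(305558/7) = √2138906/7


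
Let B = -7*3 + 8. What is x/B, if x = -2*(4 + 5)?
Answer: 18/13 ≈ 1.3846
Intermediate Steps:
x = -18 (x = -2*9 = -18)
B = -13 (B = -21 + 8 = -13)
x/B = -18/(-13) = -18*(-1/13) = 18/13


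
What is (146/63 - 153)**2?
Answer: 90117049/3969 ≈ 22705.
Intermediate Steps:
(146/63 - 153)**2 = (-9493/63)**2 = 90117049/3969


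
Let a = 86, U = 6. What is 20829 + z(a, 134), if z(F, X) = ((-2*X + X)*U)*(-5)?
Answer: 24849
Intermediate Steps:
z(F, X) = 30*X (z(F, X) = ((-2*X + X)*6)*(-5) = (-X*6)*(-5) = -6*X*(-5) = 30*X)
20829 + z(a, 134) = 20829 + 30*134 = 20829 + 4020 = 24849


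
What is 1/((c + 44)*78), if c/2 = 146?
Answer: 1/26208 ≈ 3.8156e-5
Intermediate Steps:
c = 292 (c = 2*146 = 292)
1/((c + 44)*78) = 1/((292 + 44)*78) = 1/(336*78) = 1/26208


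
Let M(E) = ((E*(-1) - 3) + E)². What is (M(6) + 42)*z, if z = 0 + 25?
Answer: 1275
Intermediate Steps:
M(E) = 9 (M(E) = ((-E - 3) + E)² = ((-3 - E) + E)² = (-3)² = 9)
z = 25
(M(6) + 42)*z = (9 + 42)*25 = 51*25 = 1275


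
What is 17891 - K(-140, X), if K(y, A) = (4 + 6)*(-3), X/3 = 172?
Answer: 17921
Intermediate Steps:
X = 516 (X = 3*172 = 516)
K(y, A) = -30 (K(y, A) = 10*(-3) = -30)
17891 - K(-140, X) = 17891 - 1*(-30) = 17891 + 30 = 17921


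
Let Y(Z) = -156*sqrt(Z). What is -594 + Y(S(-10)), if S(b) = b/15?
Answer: -594 - 52*I*sqrt(6) ≈ -594.0 - 127.37*I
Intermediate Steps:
S(b) = b/15 (S(b) = b*(1/15) = b/15)
-594 + Y(S(-10)) = -594 - 156*I*sqrt(6)/3 = -594 - 52*I*sqrt(6)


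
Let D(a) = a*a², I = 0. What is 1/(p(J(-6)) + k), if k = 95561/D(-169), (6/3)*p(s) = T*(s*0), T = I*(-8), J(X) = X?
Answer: -4826809/95561 ≈ -50.510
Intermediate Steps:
D(a) = a³
T = 0 (T = 0*(-8) = 0)
p(s) = 0 (p(s) = (0*(s*0))/2 = (0*0)/2 = (½)*0 = 0)
k = -95561/4826809 (k = 95561/((-169)³) = 95561/(-4826809) = 95561*(-1/4826809) = -95561/4826809 ≈ -0.019798)
1/(p(J(-6)) + k) = 1/(0 - 95561/4826809) = 1/(-95561/4826809) = -4826809/95561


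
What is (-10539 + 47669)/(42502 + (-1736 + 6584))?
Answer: 3713/4735 ≈ 0.78416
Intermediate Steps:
(-10539 + 47669)/(42502 + (-1736 + 6584)) = 37130/(42502 + 4848) = 37130/47350 = 37130*(1/47350) = 3713/4735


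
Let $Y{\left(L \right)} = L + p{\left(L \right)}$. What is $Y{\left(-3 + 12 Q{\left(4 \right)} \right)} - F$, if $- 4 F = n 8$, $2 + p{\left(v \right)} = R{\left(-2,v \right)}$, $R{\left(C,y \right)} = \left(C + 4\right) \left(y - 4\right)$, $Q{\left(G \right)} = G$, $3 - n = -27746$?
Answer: $55623$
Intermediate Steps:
$n = 27749$ ($n = 3 - -27746 = 3 + 27746 = 27749$)
$R{\left(C,y \right)} = \left(-4 + y\right) \left(4 + C\right)$ ($R{\left(C,y \right)} = \left(4 + C\right) \left(-4 + y\right) = \left(-4 + y\right) \left(4 + C\right)$)
$p{\left(v \right)} = -10 + 2 v$ ($p{\left(v \right)} = -2 - \left(8 - 2 v\right) = -2 + \left(-16 + 8 + 4 v - 2 v\right) = -2 + \left(-8 + 2 v\right) = -10 + 2 v$)
$F = -55498$ ($F = - \frac{27749 \cdot 8}{4} = \left(- \frac{1}{4}\right) 221992 = -55498$)
$Y{\left(L \right)} = -10 + 3 L$ ($Y{\left(L \right)} = L + \left(-10 + 2 L\right) = -10 + 3 L$)
$Y{\left(-3 + 12 Q{\left(4 \right)} \right)} - F = \left(-10 + 3 \left(-3 + 12 \cdot 4\right)\right) - -55498 = \left(-10 + 3 \left(-3 + 48\right)\right) + 55498 = \left(-10 + 3 \cdot 45\right) + 55498 = \left(-10 + 135\right) + 55498 = 125 + 55498 = 55623$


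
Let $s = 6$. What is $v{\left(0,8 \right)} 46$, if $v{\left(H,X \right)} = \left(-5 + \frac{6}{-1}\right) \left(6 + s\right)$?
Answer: $-6072$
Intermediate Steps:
$v{\left(H,X \right)} = -132$ ($v{\left(H,X \right)} = \left(-5 + \frac{6}{-1}\right) \left(6 + 6\right) = \left(-5 + 6 \left(-1\right)\right) 12 = \left(-5 - 6\right) 12 = \left(-11\right) 12 = -132$)
$v{\left(0,8 \right)} 46 = \left(-132\right) 46 = -6072$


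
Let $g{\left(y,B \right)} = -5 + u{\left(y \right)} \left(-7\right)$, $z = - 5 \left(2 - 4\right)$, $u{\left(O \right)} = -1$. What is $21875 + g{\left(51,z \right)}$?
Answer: $21877$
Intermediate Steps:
$z = 10$ ($z = \left(-5\right) \left(-2\right) = 10$)
$g{\left(y,B \right)} = 2$ ($g{\left(y,B \right)} = -5 - -7 = -5 + 7 = 2$)
$21875 + g{\left(51,z \right)} = 21875 + 2 = 21877$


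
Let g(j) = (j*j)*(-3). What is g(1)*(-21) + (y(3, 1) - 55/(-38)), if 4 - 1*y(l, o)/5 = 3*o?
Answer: 2639/38 ≈ 69.447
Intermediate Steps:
y(l, o) = 20 - 15*o
g(j) = -3*j² (g(j) = j²*(-3) = -3*j²)
g(1)*(-21) + (y(3, 1) - 55/(-38)) = -3*1²*(-21) + ((20 - 15*1) - 55/(-38)) = -3*1*(-21) + ((20 - 15) - 55*(-1)/38) = -3*(-21) + (5 - 1*(-55/38)) = 63 + (5 + 55/38) = 63 + 245/38 = 2639/38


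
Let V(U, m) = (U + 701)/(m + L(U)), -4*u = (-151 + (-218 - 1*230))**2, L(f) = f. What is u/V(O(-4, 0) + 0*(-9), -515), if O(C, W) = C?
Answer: 186217719/2788 ≈ 66793.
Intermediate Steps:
u = -358801/4 (u = -(-151 + (-218 - 1*230))**2/4 = -(-151 + (-218 - 230))**2/4 = -(-151 - 448)**2/4 = -1/4*(-599)**2 = -1/4*358801 = -358801/4 ≈ -89700.)
V(U, m) = (701 + U)/(U + m) (V(U, m) = (U + 701)/(m + U) = (701 + U)/(U + m))
u/V(O(-4, 0) + 0*(-9), -515) = -358801*((-4 + 0*(-9)) - 515)/(701 + (-4 + 0*(-9)))/4 = -358801*((-4 + 0) - 515)/(701 + (-4 + 0))/4 = -358801*(-4 - 515)/(701 - 4)/4 = -358801/(4*(697/(-519))) = -358801/(4*((-1/519*697))) = -358801/(4*(-697/519)) = -358801/4*(-519/697) = 186217719/2788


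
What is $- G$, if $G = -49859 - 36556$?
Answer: $86415$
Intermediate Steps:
$G = -86415$ ($G = -49859 - 36556 = -86415$)
$- G = \left(-1\right) \left(-86415\right) = 86415$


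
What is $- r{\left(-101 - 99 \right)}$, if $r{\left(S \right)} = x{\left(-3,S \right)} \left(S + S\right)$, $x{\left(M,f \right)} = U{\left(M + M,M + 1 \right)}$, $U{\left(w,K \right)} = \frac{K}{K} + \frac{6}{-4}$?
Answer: $-200$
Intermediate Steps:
$U{\left(w,K \right)} = - \frac{1}{2}$ ($U{\left(w,K \right)} = 1 + 6 \left(- \frac{1}{4}\right) = 1 - \frac{3}{2} = - \frac{1}{2}$)
$x{\left(M,f \right)} = - \frac{1}{2}$
$r{\left(S \right)} = - S$ ($r{\left(S \right)} = - \frac{S + S}{2} = - \frac{2 S}{2} = - S$)
$- r{\left(-101 - 99 \right)} = - \left(-1\right) \left(-101 - 99\right) = - \left(-1\right) \left(-200\right) = \left(-1\right) 200 = -200$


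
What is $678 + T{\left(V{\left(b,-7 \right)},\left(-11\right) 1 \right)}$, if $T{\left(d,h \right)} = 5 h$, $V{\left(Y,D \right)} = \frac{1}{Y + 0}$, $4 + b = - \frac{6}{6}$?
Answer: $623$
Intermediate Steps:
$b = -5$ ($b = -4 - \frac{6}{6} = -4 - 1 = -5$)
$V{\left(Y,D \right)} = \frac{1}{Y}$
$678 + T{\left(V{\left(b,-7 \right)},\left(-11\right) 1 \right)} = 678 + 5 \left(\left(-11\right) 1\right) = 678 + 5 \left(-11\right) = 678 - 55 = 623$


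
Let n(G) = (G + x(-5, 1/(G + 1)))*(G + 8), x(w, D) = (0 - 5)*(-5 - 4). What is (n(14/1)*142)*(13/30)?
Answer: 1198054/15 ≈ 79870.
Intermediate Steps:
x(w, D) = 45 (x(w, D) = -5*(-9) = 45)
n(G) = (8 + G)*(45 + G) (n(G) = (G + 45)*(G + 8) = (45 + G)*(8 + G) = (8 + G)*(45 + G))
(n(14/1)*142)*(13/30) = ((360 + (14/1)**2 + 53*(14/1))*142)*(13/30) = ((360 + (14*1)**2 + 53*(14*1))*142)*(13*(1/30)) = ((360 + 14**2 + 53*14)*142)*(13/30) = ((360 + 196 + 742)*142)*(13/30) = (1298*142)*(13/30) = 184316*(13/30) = 1198054/15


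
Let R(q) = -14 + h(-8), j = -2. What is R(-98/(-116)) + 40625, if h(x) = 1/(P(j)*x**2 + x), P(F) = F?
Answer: 5523095/136 ≈ 40611.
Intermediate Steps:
h(x) = 1/(x - 2*x**2) (h(x) = 1/(-2*x**2 + x) = 1/(x - 2*x**2))
R(q) = -1905/136 (R(q) = -14 + 1/((-8)*(1 - 2*(-8))) = -14 - 1/(8*(1 + 16)) = -14 - 1/8/17 = -14 - 1/8*1/17 = -14 - 1/136 = -1905/136)
R(-98/(-116)) + 40625 = -1905/136 + 40625 = 5523095/136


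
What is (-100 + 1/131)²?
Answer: 171583801/17161 ≈ 9998.5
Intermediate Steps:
(-100 + 1/131)² = (-13099/131)² = 171583801/17161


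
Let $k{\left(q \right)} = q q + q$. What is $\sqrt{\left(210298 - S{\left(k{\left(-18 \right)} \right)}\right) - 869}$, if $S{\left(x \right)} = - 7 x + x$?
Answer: $\sqrt{211265} \approx 459.64$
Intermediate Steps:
$k{\left(q \right)} = q + q^{2}$ ($k{\left(q \right)} = q^{2} + q = q + q^{2}$)
$S{\left(x \right)} = - 6 x$
$\sqrt{\left(210298 - S{\left(k{\left(-18 \right)} \right)}\right) - 869} = \sqrt{\left(210298 - - 6 \left(- 18 \left(1 - 18\right)\right)\right) - 869} = \sqrt{\left(210298 - - 6 \left(\left(-18\right) \left(-17\right)\right)\right) - 869} = \sqrt{\left(210298 - \left(-6\right) 306\right) - 869} = \sqrt{\left(210298 - -1836\right) - 869} = \sqrt{\left(210298 + 1836\right) - 869} = \sqrt{212134 - 869} = \sqrt{211265}$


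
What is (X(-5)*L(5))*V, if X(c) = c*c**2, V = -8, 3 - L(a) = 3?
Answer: 0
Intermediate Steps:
L(a) = 0 (L(a) = 3 - 1*3 = 3 - 3 = 0)
X(c) = c**3
(X(-5)*L(5))*V = ((-5)**3*0)*(-8) = -125*0*(-8) = 0*(-8) = 0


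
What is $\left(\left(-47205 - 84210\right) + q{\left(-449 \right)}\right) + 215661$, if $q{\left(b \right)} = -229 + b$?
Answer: $83568$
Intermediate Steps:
$\left(\left(-47205 - 84210\right) + q{\left(-449 \right)}\right) + 215661 = \left(\left(-47205 - 84210\right) - 678\right) + 215661 = \left(-131415 - 678\right) + 215661 = -132093 + 215661 = 83568$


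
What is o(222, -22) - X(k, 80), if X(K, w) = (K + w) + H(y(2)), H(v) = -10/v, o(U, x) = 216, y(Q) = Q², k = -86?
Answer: 449/2 ≈ 224.50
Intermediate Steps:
X(K, w) = -5/2 + K + w (X(K, w) = (K + w) - 10/(2²) = (K + w) - 10/4 = (K + w) - 10*¼ = (K + w) - 5/2 = -5/2 + K + w)
o(222, -22) - X(k, 80) = 216 - (-5/2 - 86 + 80) = 216 - 1*(-17/2) = 216 + 17/2 = 449/2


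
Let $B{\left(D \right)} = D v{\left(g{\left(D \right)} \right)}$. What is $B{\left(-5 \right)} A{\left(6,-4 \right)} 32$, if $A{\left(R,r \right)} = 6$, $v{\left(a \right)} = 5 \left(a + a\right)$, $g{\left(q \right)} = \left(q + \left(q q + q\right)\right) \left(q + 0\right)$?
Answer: $720000$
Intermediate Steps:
$g{\left(q \right)} = q \left(q^{2} + 2 q\right)$ ($g{\left(q \right)} = \left(q + \left(q^{2} + q\right)\right) q = \left(q + \left(q + q^{2}\right)\right) q = \left(q^{2} + 2 q\right) q = q \left(q^{2} + 2 q\right)$)
$v{\left(a \right)} = 10 a$ ($v{\left(a \right)} = 5 \cdot 2 a = 10 a$)
$B{\left(D \right)} = 10 D^{3} \left(2 + D\right)$ ($B{\left(D \right)} = D 10 D^{2} \left(2 + D\right) = 10 D^{3} \left(2 + D\right)$)
$B{\left(-5 \right)} A{\left(6,-4 \right)} 32 = 10 \left(-5\right)^{3} \left(2 - 5\right) 6 \cdot 32 = 10 \left(-125\right) \left(-3\right) 6 \cdot 32 = 3750 \cdot 6 \cdot 32 = 22500 \cdot 32 = 720000$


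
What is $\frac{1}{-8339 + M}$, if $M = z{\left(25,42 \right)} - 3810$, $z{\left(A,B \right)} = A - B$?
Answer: $- \frac{1}{12166} \approx -8.2196 \cdot 10^{-5}$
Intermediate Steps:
$M = -3827$ ($M = \left(25 - 42\right) - 3810 = -17 - 3810 = -3827$)
$\frac{1}{-8339 + M} = \frac{1}{-8339 - 3827} = \frac{1}{-12166} = - \frac{1}{12166}$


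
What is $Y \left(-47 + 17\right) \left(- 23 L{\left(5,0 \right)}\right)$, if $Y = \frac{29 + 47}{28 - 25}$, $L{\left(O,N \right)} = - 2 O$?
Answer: $-174800$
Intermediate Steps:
$Y = \frac{76}{3} \approx 25.333$
$Y \left(-47 + 17\right) \left(- 23 L{\left(5,0 \right)}\right) = \frac{76 \left(-47 + 17\right)}{3} \left(- 23 \left(\left(-2\right) 5\right)\right) = \frac{76}{3} \left(-30\right) \left(\left(-23\right) \left(-10\right)\right) = \left(-760\right) 230 = -174800$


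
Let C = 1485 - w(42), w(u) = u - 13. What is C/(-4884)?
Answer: -364/1221 ≈ -0.29812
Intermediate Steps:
w(u) = -13 + u
C = 1456 (C = 1485 - (-13 + 42) = 1485 - 1*29 = 1485 - 29 = 1456)
C/(-4884) = 1456/(-4884) = 1456*(-1/4884) = -364/1221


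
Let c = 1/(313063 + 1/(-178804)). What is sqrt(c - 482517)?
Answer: I*sqrt(1511926100964175913837065713)/55976916651 ≈ 694.63*I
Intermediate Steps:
c = 178804/55976916651 (c = 1/(313063 - 1/178804) = 1/(55976916651/178804) = 178804/55976916651 ≈ 3.1942e-6)
sqrt(c - 482517) = sqrt(178804/55976916651 - 482517) = sqrt(-27009813891511763/55976916651) = I*sqrt(1511926100964175913837065713)/55976916651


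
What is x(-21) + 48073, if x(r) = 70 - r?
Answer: 48164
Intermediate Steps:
x(-21) + 48073 = (70 - 1*(-21)) + 48073 = (70 + 21) + 48073 = 91 + 48073 = 48164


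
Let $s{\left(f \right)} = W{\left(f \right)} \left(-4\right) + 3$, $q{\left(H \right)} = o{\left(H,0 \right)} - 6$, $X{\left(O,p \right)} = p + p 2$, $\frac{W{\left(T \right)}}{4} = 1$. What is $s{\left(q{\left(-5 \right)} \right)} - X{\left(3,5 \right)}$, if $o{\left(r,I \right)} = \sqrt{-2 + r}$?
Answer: $-28$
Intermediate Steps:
$W{\left(T \right)} = 4$ ($W{\left(T \right)} = 4 \cdot 1 = 4$)
$X{\left(O,p \right)} = 3 p$ ($X{\left(O,p \right)} = p + 2 p = 3 p$)
$q{\left(H \right)} = -6 + \sqrt{-2 + H}$ ($q{\left(H \right)} = \sqrt{-2 + H} - 6 = -6 + \sqrt{-2 + H}$)
$s{\left(f \right)} = -13$ ($s{\left(f \right)} = 4 \left(-4\right) + 3 = -16 + 3 = -13$)
$s{\left(q{\left(-5 \right)} \right)} - X{\left(3,5 \right)} = -13 - 3 \cdot 5 = -13 - 15 = -28$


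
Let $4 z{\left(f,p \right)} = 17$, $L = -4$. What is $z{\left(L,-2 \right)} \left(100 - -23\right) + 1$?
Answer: $\frac{2095}{4} \approx 523.75$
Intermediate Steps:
$z{\left(f,p \right)} = \frac{17}{4}$ ($z{\left(f,p \right)} = \frac{1}{4} \cdot 17 = \frac{17}{4}$)
$z{\left(L,-2 \right)} \left(100 - -23\right) + 1 = \frac{17 \left(100 - -23\right)}{4} + 1 = \frac{17 \left(100 + 23\right)}{4} + 1 = \frac{17}{4} \cdot 123 + 1 = \frac{2091}{4} + 1 = \frac{2095}{4}$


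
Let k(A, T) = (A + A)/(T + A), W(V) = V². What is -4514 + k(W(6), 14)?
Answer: -112814/25 ≈ -4512.6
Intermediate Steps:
k(A, T) = 2*A/(A + T) (k(A, T) = (2*A)/(A + T) = 2*A/(A + T))
-4514 + k(W(6), 14) = -4514 + 2*6²/(6² + 14) = -4514 + 2*36/(36 + 14) = -4514 + 2*36/50 = -4514 + 2*36*(1/50) = -4514 + 36/25 = -112814/25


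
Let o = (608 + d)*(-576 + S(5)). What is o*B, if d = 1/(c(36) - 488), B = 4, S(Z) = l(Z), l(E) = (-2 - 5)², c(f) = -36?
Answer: -167897457/131 ≈ -1.2817e+6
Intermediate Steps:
l(E) = 49 (l(E) = (-7)² = 49)
S(Z) = 49
d = -1/524 (d = 1/(-36 - 488) = 1/(-524) = -1/524 ≈ -0.0019084)
o = -167897457/524 (o = (608 - 1/524)*(-576 + 49) = (318591/524)*(-527) = -167897457/524 ≈ -3.2042e+5)
o*B = -167897457/524*4 = -167897457/131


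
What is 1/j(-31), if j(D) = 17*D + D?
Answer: -1/558 ≈ -0.0017921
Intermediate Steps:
j(D) = 18*D
1/j(-31) = 1/(18*(-31)) = 1/(-558) = -1/558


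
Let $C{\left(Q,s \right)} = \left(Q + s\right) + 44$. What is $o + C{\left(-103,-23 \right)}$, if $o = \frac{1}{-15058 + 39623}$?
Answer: $- \frac{2014329}{24565} \approx -82.0$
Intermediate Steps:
$C{\left(Q,s \right)} = 44 + Q + s$
$o = \frac{1}{24565} \approx 4.0708 \cdot 10^{-5}$
$o + C{\left(-103,-23 \right)} = \frac{1}{24565} - 82 = - \frac{2014329}{24565}$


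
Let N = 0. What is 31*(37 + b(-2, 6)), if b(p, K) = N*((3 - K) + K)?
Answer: 1147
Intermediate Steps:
b(p, K) = 0 (b(p, K) = 0*((3 - K) + K) = 0*3 = 0)
31*(37 + b(-2, 6)) = 31*(37 + 0) = 31*37 = 1147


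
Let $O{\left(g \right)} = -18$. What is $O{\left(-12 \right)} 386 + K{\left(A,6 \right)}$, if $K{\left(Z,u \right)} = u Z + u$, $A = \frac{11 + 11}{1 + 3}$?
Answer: $-6909$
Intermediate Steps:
$A = \frac{11}{2}$ ($A = \frac{22}{4} = 22 \cdot \frac{1}{4} = \frac{11}{2} \approx 5.5$)
$K{\left(Z,u \right)} = u + Z u$ ($K{\left(Z,u \right)} = Z u + u = u + Z u$)
$O{\left(-12 \right)} 386 + K{\left(A,6 \right)} = \left(-18\right) 386 + 6 \left(1 + \frac{11}{2}\right) = -6948 + 6 \cdot \frac{13}{2} = -6948 + 39 = -6909$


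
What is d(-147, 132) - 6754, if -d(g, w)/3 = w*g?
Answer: 51458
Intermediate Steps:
d(g, w) = -3*g*w (d(g, w) = -3*w*g = -3*g*w)
d(-147, 132) - 6754 = -3*(-147)*132 - 6754 = 58212 - 6754 = 51458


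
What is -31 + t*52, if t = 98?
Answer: 5065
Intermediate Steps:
-31 + t*52 = -31 + 98*52 = -31 + 5096 = 5065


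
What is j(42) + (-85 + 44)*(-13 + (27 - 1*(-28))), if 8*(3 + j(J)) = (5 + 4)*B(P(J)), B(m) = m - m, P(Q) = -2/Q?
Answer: -1725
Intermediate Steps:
B(m) = 0
j(J) = -3 (j(J) = -3 + ((5 + 4)*0)/8 = -3 + (9*0)/8 = -3 + (⅛)*0 = -3 + 0 = -3)
j(42) + (-85 + 44)*(-13 + (27 - 1*(-28))) = -3 + (-85 + 44)*(-13 + (27 - 1*(-28))) = -3 - 41*(-13 + (27 + 28)) = -3 - 41*(-13 + 55) = -3 - 41*42 = -3 - 1722 = -1725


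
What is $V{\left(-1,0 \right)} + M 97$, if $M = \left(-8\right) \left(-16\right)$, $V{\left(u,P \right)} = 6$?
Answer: $12422$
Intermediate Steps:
$M = 128$
$V{\left(-1,0 \right)} + M 97 = 6 + 128 \cdot 97 = 6 + 12416 = 12422$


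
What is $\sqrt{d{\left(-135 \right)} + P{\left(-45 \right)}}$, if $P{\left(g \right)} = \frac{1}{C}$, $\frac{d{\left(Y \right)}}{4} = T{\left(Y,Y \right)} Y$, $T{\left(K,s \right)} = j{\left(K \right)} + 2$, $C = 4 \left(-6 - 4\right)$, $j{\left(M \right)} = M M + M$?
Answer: $\frac{7 i \sqrt{79752490}}{20} \approx 3125.6 i$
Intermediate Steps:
$j{\left(M \right)} = M + M^{2}$ ($j{\left(M \right)} = M^{2} + M = M + M^{2}$)
$C = -40$ ($C = 4 \left(-10\right) = -40$)
$T{\left(K,s \right)} = 2 + K \left(1 + K\right)$ ($T{\left(K,s \right)} = K \left(1 + K\right) + 2 = 2 + K \left(1 + K\right)$)
$d{\left(Y \right)} = 4 Y \left(2 + Y \left(1 + Y\right)\right)$ ($d{\left(Y \right)} = 4 \left(2 + Y \left(1 + Y\right)\right) Y = 4 Y \left(2 + Y \left(1 + Y\right)\right)$)
$P{\left(g \right)} = - \frac{1}{40}$ ($P{\left(g \right)} = \frac{1}{-40} = - \frac{1}{40}$)
$\sqrt{d{\left(-135 \right)} + P{\left(-45 \right)}} = \sqrt{4 \left(-135\right) \left(2 - 135 \left(1 - 135\right)\right) - \frac{1}{40}} = \sqrt{4 \left(-135\right) \left(2 - -18090\right) - \frac{1}{40}} = \sqrt{4 \left(-135\right) \left(2 + 18090\right) - \frac{1}{40}} = \sqrt{4 \left(-135\right) 18092 - \frac{1}{40}} = \sqrt{-9769680 - \frac{1}{40}} = \sqrt{- \frac{390787201}{40}} = \frac{7 i \sqrt{79752490}}{20}$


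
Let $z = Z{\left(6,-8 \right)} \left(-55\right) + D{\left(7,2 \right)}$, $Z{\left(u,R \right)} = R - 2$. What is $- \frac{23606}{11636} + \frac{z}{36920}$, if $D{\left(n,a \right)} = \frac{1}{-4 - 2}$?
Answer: $- \frac{1297703489}{644401680} \approx -2.0138$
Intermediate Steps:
$Z{\left(u,R \right)} = -2 + R$ ($Z{\left(u,R \right)} = R - 2 = -2 + R$)
$D{\left(n,a \right)} = - \frac{1}{6}$ ($D{\left(n,a \right)} = \frac{1}{-6} = - \frac{1}{6}$)
$z = \frac{3299}{6}$ ($z = \left(-2 - 8\right) \left(-55\right) - \frac{1}{6} = \left(-10\right) \left(-55\right) - \frac{1}{6} = 550 - \frac{1}{6} = \frac{3299}{6} \approx 549.83$)
$- \frac{23606}{11636} + \frac{z}{36920} = - \frac{23606}{11636} + \frac{3299}{6 \cdot 36920} = \left(-23606\right) \frac{1}{11636} + \frac{3299}{6} \cdot \frac{1}{36920} = - \frac{11803}{5818} + \frac{3299}{221520} = - \frac{1297703489}{644401680}$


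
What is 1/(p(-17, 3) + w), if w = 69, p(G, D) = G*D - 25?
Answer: -⅐ ≈ -0.14286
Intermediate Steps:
p(G, D) = -25 + D*G (p(G, D) = D*G - 25 = -25 + D*G)
1/(p(-17, 3) + w) = 1/((-25 + 3*(-17)) + 69) = 1/((-25 - 51) + 69) = 1/(-76 + 69) = 1/(-7) = -⅐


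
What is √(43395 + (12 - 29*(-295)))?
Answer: √51962 ≈ 227.95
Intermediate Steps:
√(43395 + (12 - 29*(-295))) = √(43395 + (12 + 8555)) = √(43395 + 8567) = √51962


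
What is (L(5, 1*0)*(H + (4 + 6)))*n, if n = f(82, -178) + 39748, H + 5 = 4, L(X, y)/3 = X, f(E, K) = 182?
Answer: 5390550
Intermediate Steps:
L(X, y) = 3*X
H = -1 (H = -5 + 4 = -1)
n = 39930 (n = 182 + 39748 = 39930)
(L(5, 1*0)*(H + (4 + 6)))*n = ((3*5)*(-1 + (4 + 6)))*39930 = (15*(-1 + 10))*39930 = (15*9)*39930 = 135*39930 = 5390550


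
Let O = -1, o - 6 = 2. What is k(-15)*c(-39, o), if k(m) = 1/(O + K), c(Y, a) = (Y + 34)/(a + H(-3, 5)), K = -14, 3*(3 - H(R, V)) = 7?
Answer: 1/26 ≈ 0.038462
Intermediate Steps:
o = 8 (o = 6 + 2 = 8)
H(R, V) = ⅔ (H(R, V) = 3 - ⅓*7 = 3 - 7/3 = ⅔)
c(Y, a) = (34 + Y)/(⅔ + a) (c(Y, a) = (Y + 34)/(a + ⅔) = (34 + Y)/(⅔ + a))
k(m) = -1/15 (k(m) = 1/(-1 - 14) = 1/(-15) = -1/15)
k(-15)*c(-39, o) = -(34 - 39)/(5*(2 + 3*8)) = -(-5)/(5*(2 + 24)) = -(-5)/(5*26) = -1/15*(-15/26) = 1/26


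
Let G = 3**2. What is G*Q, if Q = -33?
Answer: -297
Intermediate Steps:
G = 9
G*Q = 9*(-33) = -297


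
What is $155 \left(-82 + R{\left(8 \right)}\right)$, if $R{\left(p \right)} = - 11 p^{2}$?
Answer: $-121830$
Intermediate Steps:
$155 \left(-82 + R{\left(8 \right)}\right) = 155 \left(-82 - 11 \cdot 8^{2}\right) = 155 \left(-82 - 704\right) = 155 \left(-786\right) = -121830$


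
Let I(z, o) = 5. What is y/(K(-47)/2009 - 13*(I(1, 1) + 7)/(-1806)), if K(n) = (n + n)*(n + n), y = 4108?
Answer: 177438898/193705 ≈ 916.03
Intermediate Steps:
K(n) = 4*n**2 (K(n) = (2*n)*(2*n) = 4*n**2)
y/(K(-47)/2009 - 13*(I(1, 1) + 7)/(-1806)) = 4108/((4*(-47)**2)/2009 - 13*(5 + 7)/(-1806)) = 4108/((4*2209)*(1/2009) - 13*12*(-1/1806)) = 4108/(8836*(1/2009) - 156*(-1/1806)) = 4108/(8836/2009 + 26/301) = 4108/(387410/86387) = 4108*(86387/387410) = 177438898/193705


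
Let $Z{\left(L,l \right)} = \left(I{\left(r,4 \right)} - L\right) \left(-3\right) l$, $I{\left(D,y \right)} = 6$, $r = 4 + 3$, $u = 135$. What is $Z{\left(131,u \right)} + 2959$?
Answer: $53584$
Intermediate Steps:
$r = 7$
$Z{\left(L,l \right)} = l \left(-18 + 3 L\right)$ ($Z{\left(L,l \right)} = \left(6 - L\right) \left(-3\right) l = \left(-18 + 3 L\right) l = l \left(-18 + 3 L\right)$)
$Z{\left(131,u \right)} + 2959 = 3 \cdot 135 \left(-6 + 131\right) + 2959 = 3 \cdot 135 \cdot 125 + 2959 = 50625 + 2959 = 53584$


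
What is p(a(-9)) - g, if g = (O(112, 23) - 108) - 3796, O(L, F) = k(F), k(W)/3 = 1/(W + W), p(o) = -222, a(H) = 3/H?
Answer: 169369/46 ≈ 3681.9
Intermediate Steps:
k(W) = 3/(2*W) (k(W) = 3/(W + W) = 3/((2*W)) = 3*(1/(2*W)) = 3/(2*W))
O(L, F) = 3/(2*F)
g = -179581/46 (g = ((3/2)/23 - 108) - 3796 = ((3/2)*(1/23) - 108) - 3796 = (3/46 - 108) - 3796 = -4965/46 - 3796 = -179581/46 ≈ -3903.9)
p(a(-9)) - g = -222 - 1*(-179581/46) = -222 + 179581/46 = 169369/46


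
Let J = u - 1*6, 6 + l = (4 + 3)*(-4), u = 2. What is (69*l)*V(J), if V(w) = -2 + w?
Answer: 14076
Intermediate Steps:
l = -34 (l = -6 + (4 + 3)*(-4) = -6 + 7*(-4) = -6 - 28 = -34)
J = -4 (J = 2 - 1*6 = 2 - 6 = -4)
(69*l)*V(J) = (69*(-34))*(-2 - 4) = -2346*(-6) = 14076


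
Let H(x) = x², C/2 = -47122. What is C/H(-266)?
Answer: -23561/17689 ≈ -1.3320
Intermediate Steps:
C = -94244 (C = 2*(-47122) = -94244)
C/H(-266) = -94244/((-266)²) = -94244/70756 = -94244*1/70756 = -23561/17689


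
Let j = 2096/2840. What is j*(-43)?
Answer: -11266/355 ≈ -31.735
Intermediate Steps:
j = 262/355 (j = 2096*(1/2840) = 262/355 ≈ 0.73803)
j*(-43) = (262/355)*(-43) = -11266/355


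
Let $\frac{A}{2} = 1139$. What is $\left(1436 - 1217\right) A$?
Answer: $498882$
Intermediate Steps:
$A = 2278$ ($A = 2 \cdot 1139 = 2278$)
$\left(1436 - 1217\right) A = \left(1436 - 1217\right) 2278 = 219 \cdot 2278 = 498882$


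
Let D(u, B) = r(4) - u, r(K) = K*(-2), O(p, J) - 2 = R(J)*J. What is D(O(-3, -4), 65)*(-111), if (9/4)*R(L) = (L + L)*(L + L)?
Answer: -34558/3 ≈ -11519.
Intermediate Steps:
R(L) = 16*L²/9 (R(L) = 4*((L + L)*(L + L))/9 = 4*((2*L)*(2*L))/9 = 4*(4*L²)/9 = 16*L²/9)
O(p, J) = 2 + 16*J³/9 (O(p, J) = 2 + (16*J²/9)*J = 2 + 16*J³/9)
r(K) = -2*K
D(u, B) = -8 - u (D(u, B) = -2*4 - u = -8 - u)
D(O(-3, -4), 65)*(-111) = (-8 - (2 + (16/9)*(-4)³))*(-111) = (-8 - (2 + (16/9)*(-64)))*(-111) = (-8 - (2 - 1024/9))*(-111) = (-8 - 1*(-1006/9))*(-111) = (-8 + 1006/9)*(-111) = (934/9)*(-111) = -34558/3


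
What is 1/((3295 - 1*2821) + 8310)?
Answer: 1/8784 ≈ 0.00011384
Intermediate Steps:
1/((3295 - 1*2821) + 8310) = 1/((3295 - 2821) + 8310) = 1/(474 + 8310) = 1/8784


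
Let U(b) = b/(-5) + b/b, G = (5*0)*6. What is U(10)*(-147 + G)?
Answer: 147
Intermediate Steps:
G = 0 (G = 0*6 = 0)
U(b) = 1 - b/5 (U(b) = b*(-1/5) + 1 = -b/5 + 1 = 1 - b/5)
U(10)*(-147 + G) = (1 - 1/5*10)*(-147 + 0) = (1 - 2)*(-147) = -1*(-147) = 147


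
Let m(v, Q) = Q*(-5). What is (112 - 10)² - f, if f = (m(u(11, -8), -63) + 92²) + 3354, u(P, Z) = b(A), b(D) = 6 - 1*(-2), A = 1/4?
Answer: -1729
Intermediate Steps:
A = ¼ (A = 1*(¼) = ¼ ≈ 0.25000)
b(D) = 8 (b(D) = 6 + 2 = 8)
u(P, Z) = 8
m(v, Q) = -5*Q
f = 12133 (f = (-5*(-63) + 92²) + 3354 = (315 + 8464) + 3354 = 8779 + 3354 = 12133)
(112 - 10)² - f = (112 - 10)² - 1*12133 = 102² - 12133 = 10404 - 12133 = -1729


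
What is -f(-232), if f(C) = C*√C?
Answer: 464*I*√58 ≈ 3533.7*I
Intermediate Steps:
f(C) = C^(3/2)
-f(-232) = -(-232)^(3/2) = -(-464)*I*√58 = 464*I*√58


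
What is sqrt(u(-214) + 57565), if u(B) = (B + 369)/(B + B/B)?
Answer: sqrt(2611633470)/213 ≈ 239.93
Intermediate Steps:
u(B) = (369 + B)/(1 + B) (u(B) = (369 + B)/(B + 1) = (369 + B)/(1 + B))
sqrt(u(-214) + 57565) = sqrt((369 - 214)/(1 - 214) + 57565) = sqrt(155/(-213) + 57565) = sqrt(-1/213*155 + 57565) = sqrt(-155/213 + 57565) = sqrt(12261190/213) = sqrt(2611633470)/213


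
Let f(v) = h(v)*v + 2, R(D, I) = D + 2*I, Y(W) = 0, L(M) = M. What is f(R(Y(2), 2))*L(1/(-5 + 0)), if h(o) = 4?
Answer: -18/5 ≈ -3.6000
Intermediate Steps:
f(v) = 2 + 4*v (f(v) = 4*v + 2 = 2 + 4*v)
f(R(Y(2), 2))*L(1/(-5 + 0)) = (2 + 4*(0 + 2*2))/(-5 + 0) = (2 + 4*(0 + 4))/(-5) = (2 + 4*4)*(-⅕) = (2 + 16)*(-⅕) = 18*(-⅕) = -18/5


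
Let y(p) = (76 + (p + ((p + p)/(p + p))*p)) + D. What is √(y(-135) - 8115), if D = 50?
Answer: I*√8259 ≈ 90.879*I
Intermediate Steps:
y(p) = 126 + 2*p (y(p) = (76 + (p + ((p + p)/(p + p))*p)) + 50 = (76 + (p + ((2*p)/((2*p)))*p)) + 50 = (76 + (p + ((2*p)*(1/(2*p)))*p)) + 50 = (76 + (p + 1*p)) + 50 = (76 + (p + p)) + 50 = (76 + 2*p) + 50 = 126 + 2*p)
√(y(-135) - 8115) = √((126 + 2*(-135)) - 8115) = √((126 - 270) - 8115) = √(-144 - 8115) = √(-8259) = I*√8259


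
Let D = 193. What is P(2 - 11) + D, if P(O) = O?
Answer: 184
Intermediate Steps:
P(2 - 11) + D = (2 - 11) + 193 = -9 + 193 = 184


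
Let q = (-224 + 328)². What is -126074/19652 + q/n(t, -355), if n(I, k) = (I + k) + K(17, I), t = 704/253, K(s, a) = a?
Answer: -2951022737/78971562 ≈ -37.368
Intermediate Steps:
t = 64/23 (t = 704*(1/253) = 64/23 ≈ 2.7826)
q = 10816 (q = 104² = 10816)
n(I, k) = k + 2*I (n(I, k) = (I + k) + I = k + 2*I)
-126074/19652 + q/n(t, -355) = -126074/19652 + 10816/(-355 + 2*(64/23)) = -126074*1/19652 + 10816/(-355 + 128/23) = -63037/9826 + 10816/(-8037/23) = -63037/9826 + 10816*(-23/8037) = -63037/9826 - 248768/8037 = -2951022737/78971562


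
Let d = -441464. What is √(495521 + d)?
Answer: √54057 ≈ 232.50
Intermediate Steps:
√(495521 + d) = √(495521 - 441464) = √54057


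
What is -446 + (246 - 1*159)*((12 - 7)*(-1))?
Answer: -881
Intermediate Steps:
-446 + (246 - 1*159)*((12 - 7)*(-1)) = -446 + (246 - 159)*(5*(-1)) = -446 + 87*(-5) = -446 - 435 = -881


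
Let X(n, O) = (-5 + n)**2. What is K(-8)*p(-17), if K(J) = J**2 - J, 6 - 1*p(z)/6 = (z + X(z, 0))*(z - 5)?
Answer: 4440960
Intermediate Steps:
p(z) = 36 - 6*(-5 + z)*(z + (-5 + z)**2) (p(z) = 36 - 6*(z + (-5 + z)**2)*(z - 5) = 36 - 6*(z + (-5 + z)**2)*(-5 + z) = 36 - 6*(-5 + z)*(z + (-5 + z)**2))
K(-8)*p(-17) = (-8*(-1 - 8))*(786 - 420*(-17) - 6*(-17)**3 + 84*(-17)**2) = (-8*(-9))*(786 + 7140 - 6*(-4913) + 84*289) = 72*(786 + 7140 + 29478 + 24276) = 72*61680 = 4440960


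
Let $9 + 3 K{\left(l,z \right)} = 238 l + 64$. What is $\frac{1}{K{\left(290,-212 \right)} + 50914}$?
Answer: $\frac{1}{73939} \approx 1.3525 \cdot 10^{-5}$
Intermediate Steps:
$K{\left(l,z \right)} = \frac{55}{3} + \frac{238 l}{3}$ ($K{\left(l,z \right)} = -3 + \frac{238 l + 64}{3} = -3 + \frac{64 + 238 l}{3} = -3 + \left(\frac{64}{3} + \frac{238 l}{3}\right) = \frac{55}{3} + \frac{238 l}{3}$)
$\frac{1}{K{\left(290,-212 \right)} + 50914} = \frac{1}{\left(\frac{55}{3} + \frac{238}{3} \cdot 290\right) + 50914} = \frac{1}{\left(\frac{55}{3} + \frac{69020}{3}\right) + 50914} = \frac{1}{23025 + 50914} = \frac{1}{73939}$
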